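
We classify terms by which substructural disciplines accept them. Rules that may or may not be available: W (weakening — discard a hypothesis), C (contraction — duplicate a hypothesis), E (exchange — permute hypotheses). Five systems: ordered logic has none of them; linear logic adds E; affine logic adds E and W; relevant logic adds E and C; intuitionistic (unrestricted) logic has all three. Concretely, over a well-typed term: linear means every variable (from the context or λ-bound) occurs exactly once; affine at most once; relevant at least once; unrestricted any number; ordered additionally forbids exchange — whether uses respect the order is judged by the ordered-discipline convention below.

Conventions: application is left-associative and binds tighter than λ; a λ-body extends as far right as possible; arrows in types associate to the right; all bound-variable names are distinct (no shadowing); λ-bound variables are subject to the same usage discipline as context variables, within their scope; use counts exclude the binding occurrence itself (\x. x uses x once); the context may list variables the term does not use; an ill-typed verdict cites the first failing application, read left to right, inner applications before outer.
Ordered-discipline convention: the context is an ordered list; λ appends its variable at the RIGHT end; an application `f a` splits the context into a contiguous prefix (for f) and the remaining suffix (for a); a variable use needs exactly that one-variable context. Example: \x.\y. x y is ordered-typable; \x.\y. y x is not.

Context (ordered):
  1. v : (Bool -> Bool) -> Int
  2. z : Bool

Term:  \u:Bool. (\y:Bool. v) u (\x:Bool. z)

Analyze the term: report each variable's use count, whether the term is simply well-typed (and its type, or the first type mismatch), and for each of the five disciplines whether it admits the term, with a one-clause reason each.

variable uses: v: 1×, z: 1×, u (λ-bound): 1×, y (λ-bound): 0×, x (λ-bound): 0×
use order (left to right): v, u, z
typing: ✓ — Bool -> Int
ordered: ✗ — unused: y, x — weakening required
linear: ✗ — unused: y, x — weakening required
affine: ✓ — at most one use each (v, z, u, y, x)
relevant: ✗ — unused: y, x — weakening required
unrestricted: ✓ — simply typable at Bool -> Int; W, C, E all held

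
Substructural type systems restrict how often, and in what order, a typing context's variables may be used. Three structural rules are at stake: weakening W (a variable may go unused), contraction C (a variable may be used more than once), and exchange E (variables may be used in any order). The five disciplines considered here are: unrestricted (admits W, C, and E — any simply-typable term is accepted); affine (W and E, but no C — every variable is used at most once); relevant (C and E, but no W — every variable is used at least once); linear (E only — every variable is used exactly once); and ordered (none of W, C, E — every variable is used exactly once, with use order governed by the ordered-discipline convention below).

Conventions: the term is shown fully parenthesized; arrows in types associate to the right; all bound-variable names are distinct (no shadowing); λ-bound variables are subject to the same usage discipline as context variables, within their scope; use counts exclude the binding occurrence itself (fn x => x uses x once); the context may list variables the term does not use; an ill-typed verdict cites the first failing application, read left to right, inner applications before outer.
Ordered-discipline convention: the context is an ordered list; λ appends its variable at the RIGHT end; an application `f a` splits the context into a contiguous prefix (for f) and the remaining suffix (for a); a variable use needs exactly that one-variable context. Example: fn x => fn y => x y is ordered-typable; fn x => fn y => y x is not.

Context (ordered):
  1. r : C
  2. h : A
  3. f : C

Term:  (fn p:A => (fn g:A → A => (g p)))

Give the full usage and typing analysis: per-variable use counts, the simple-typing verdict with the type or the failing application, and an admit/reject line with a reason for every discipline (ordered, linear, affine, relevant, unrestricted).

variable uses: r: 0, h: 0, f: 0, p [bound]: 1, g [bound]: 1
left-to-right use order: g, p
typing: well-typed at A → (A → A) → A
ordered ✗ (unused: r, h, f — weakening required)
linear ✗ (unused: r, h, f — weakening required)
affine ✓ (r, h, f, p, g: no repeats, contraction unneeded)
relevant ✗ (unused: r, h, f — weakening required)
unrestricted ✓ (simply typable at A → (A → A) → A; W, C, E all held)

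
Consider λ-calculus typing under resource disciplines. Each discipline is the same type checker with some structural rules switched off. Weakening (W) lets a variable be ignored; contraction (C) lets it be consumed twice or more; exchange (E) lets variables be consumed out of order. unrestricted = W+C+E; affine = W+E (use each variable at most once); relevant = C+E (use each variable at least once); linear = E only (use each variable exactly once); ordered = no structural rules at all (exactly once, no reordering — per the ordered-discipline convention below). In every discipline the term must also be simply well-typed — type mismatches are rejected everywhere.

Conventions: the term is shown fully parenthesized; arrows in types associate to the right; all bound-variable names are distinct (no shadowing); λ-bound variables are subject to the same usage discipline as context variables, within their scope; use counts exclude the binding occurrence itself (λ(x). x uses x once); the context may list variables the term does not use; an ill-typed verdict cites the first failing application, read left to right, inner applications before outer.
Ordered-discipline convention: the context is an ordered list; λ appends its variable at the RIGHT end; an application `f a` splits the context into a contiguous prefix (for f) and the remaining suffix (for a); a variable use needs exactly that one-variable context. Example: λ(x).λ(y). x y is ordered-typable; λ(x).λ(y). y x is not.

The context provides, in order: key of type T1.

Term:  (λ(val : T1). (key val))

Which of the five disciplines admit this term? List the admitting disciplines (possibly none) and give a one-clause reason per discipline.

accepted by: none
use counts: key: 1×, val (λ-bound): 1×
left-to-right use order: key, val
typing: ill-typed: can't apply a value of type T1
ordered ✗ (not simply typable)
linear ✗ (fails simple typing)
affine ✗ (a type mismatch blocks all five)
relevant ✗ (the type mismatch rejects it)
unrestricted ✗ (not simply typable)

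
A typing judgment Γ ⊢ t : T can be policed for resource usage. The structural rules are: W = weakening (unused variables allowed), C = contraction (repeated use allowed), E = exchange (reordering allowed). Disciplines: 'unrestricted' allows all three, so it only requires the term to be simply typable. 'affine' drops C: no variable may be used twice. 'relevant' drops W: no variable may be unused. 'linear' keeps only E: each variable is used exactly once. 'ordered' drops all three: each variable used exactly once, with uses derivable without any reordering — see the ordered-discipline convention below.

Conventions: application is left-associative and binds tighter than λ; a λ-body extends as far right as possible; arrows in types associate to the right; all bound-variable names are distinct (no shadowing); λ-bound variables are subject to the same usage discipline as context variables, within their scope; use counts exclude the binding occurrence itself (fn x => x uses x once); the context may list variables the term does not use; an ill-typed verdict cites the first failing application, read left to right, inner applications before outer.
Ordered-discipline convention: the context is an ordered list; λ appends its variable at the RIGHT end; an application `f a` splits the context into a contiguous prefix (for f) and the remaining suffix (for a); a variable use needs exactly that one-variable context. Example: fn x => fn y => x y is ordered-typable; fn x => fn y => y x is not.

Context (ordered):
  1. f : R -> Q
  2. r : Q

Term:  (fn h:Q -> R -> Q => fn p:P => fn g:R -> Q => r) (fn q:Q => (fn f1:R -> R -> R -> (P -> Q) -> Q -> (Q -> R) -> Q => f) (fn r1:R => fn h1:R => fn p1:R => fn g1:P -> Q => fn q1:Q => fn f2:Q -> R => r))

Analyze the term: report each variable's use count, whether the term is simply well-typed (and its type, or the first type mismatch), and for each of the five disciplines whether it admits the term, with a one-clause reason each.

usage: f: 1, r: 2, h [bound]: 0, p [bound]: 0, g [bound]: 0, q [bound]: 0, f1 [bound]: 0, r1 [bound]: 0, h1 [bound]: 0, p1 [bound]: 0, g1 [bound]: 0, q1 [bound]: 0, f2 [bound]: 0
use order (left to right): r, f, r
typing: well-typed — term : P -> (R -> Q) -> Q
ordered: ✗, uses contraction: r ×2; h, p, g, q, f1, r1, h1, p1, g1, q1, f2 left unused
linear: ✗, uses contraction: r ×2; h, p, g, q, f1, r1, h1, p1, g1, q1, f2 left unused
affine: ✗, uses contraction: r ×2
relevant: ✗, h, p, g, q, f1, r1, h1, p1, g1, q1, f2 left unused
unrestricted: ✓, well-typed at P -> (R -> Q) -> Q; no restrictions here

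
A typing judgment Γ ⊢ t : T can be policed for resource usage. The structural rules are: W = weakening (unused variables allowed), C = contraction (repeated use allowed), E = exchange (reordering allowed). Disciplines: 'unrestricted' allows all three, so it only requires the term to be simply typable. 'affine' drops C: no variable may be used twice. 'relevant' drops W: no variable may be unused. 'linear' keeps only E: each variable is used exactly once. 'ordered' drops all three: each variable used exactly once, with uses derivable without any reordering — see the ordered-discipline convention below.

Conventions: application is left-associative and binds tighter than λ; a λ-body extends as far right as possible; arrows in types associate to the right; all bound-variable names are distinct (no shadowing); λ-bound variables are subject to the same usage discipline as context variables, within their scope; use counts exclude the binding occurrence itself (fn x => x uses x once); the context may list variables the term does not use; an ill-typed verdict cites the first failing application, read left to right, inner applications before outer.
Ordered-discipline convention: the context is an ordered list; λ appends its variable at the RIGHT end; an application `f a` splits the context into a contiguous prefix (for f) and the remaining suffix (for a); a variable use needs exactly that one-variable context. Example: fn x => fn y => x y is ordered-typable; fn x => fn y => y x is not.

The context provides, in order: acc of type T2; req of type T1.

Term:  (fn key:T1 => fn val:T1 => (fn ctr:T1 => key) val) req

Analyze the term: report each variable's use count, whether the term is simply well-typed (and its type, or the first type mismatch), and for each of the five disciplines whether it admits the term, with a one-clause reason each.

variable uses: acc=0, req=1, key (λ-bound)=1, val (λ-bound)=1, ctr (λ-bound)=0
uses in reading order: key, val, req
typing: well-typed — term : T1 → T1
ordered: ✗, needs weakening: acc, ctr unused
linear: ✗, needs weakening: acc, ctr unused
affine: ✓, acc, req, key, val, ctr: no repeats, contraction unneeded
relevant: ✗, needs weakening: acc, ctr unused
unrestricted: ✓, type-checks (T1 → T1) and nothing is barred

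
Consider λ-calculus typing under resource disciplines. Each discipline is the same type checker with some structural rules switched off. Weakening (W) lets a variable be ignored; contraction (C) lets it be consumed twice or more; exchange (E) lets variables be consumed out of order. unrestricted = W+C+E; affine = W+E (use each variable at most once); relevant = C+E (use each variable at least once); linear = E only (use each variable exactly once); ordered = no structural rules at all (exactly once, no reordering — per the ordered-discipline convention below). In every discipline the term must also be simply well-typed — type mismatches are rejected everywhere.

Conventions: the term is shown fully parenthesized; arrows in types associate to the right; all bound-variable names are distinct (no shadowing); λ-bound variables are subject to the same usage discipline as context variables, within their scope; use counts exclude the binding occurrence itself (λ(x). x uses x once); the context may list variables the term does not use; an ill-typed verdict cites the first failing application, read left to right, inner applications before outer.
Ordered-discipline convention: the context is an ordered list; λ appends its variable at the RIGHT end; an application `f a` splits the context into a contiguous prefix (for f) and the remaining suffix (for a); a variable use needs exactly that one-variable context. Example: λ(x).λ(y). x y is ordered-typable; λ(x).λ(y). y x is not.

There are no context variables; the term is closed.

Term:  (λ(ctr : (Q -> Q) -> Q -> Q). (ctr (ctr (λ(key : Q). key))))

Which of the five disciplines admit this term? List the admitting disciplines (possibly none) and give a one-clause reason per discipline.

accepted by: relevant, unrestricted
variable uses: ctr [bound]: 2×; key [bound]: 1×
uses in reading order: ctr, ctr, key
typing: well-typed — term : ((Q -> Q) -> Q -> Q) -> Q -> Q
ordered ✗ (repeated use of ctr ×2)
linear ✗ (repeated use of ctr ×2)
affine ✗ (repeated use of ctr ×2)
relevant ✓ (every one of ctr, key appears)
unrestricted ✓ (well-typed at ((Q -> Q) -> Q -> Q) -> Q -> Q; no restrictions here)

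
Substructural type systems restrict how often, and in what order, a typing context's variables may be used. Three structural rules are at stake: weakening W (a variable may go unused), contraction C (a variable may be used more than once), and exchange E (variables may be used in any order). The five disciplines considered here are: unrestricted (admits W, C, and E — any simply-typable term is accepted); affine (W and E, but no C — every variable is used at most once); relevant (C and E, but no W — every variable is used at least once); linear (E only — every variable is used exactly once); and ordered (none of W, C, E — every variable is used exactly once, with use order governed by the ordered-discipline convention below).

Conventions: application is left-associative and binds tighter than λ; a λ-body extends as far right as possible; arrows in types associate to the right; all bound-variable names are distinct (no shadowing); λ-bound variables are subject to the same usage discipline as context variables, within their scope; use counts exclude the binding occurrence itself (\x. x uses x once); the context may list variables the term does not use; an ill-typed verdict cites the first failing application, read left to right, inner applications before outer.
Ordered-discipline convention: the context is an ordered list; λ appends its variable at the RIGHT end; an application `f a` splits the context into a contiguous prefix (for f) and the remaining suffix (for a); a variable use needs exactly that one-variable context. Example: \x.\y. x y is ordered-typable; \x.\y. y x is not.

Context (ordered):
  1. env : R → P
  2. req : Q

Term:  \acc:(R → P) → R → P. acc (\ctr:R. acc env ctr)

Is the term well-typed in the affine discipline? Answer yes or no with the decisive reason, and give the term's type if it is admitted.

no — uses contraction: acc ×2
usage: env ×1, req ×0, acc (bound) ×2, ctr (bound) ×1
uses in reading order: acc, acc, env, ctr
typing: ✓ — ((R → P) → R → P) → R → P
across the five disciplines: ordered ✗ | linear ✗ | affine ✗ | relevant ✗ | unrestricted ✓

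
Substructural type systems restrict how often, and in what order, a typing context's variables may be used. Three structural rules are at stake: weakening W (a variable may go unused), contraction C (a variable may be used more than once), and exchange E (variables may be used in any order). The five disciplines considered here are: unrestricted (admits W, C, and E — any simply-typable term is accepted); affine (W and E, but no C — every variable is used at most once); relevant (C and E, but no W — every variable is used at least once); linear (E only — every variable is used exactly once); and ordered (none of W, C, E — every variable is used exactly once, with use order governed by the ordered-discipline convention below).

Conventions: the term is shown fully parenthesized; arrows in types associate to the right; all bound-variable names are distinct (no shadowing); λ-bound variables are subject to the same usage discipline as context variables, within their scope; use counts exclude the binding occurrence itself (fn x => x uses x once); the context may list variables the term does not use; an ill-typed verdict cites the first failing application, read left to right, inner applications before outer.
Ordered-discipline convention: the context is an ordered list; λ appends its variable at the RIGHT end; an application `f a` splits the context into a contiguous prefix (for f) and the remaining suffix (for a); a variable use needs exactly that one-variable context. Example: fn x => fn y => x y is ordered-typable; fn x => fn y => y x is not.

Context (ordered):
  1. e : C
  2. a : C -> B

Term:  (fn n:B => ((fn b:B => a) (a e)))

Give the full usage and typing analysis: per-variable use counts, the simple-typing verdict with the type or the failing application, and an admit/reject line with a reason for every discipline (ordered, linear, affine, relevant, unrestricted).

usage: e ×1, a ×2, n (bound) ×0, b (bound) ×0
use order (left to right): a, a, e
typing: the term checks, with type B -> C -> B
ordered: ✗ — needs contraction — a ×2; n, b left unused
linear: ✗ — needs contraction — a ×2; n, b left unused
affine: ✗ — needs contraction — a ×2
relevant: ✗ — n, b left unused
unrestricted: ✓ — typability at B -> C -> B is all that's needed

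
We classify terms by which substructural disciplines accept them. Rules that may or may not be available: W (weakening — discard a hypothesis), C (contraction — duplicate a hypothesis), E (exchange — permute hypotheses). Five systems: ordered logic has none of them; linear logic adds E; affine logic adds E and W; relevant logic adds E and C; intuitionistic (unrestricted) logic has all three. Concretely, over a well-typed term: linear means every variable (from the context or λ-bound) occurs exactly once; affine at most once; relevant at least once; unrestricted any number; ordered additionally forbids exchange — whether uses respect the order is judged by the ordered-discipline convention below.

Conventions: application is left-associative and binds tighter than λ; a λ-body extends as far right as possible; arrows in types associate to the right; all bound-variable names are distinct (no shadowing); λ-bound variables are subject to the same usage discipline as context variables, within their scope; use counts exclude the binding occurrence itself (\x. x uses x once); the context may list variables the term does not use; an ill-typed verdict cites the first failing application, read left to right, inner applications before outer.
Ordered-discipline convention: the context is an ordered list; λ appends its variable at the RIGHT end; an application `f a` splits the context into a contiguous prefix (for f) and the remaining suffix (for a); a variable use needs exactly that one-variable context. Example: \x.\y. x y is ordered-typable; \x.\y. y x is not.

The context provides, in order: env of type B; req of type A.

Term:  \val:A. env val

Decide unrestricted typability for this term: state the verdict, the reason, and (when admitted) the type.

no — fails simple typing
usage: env=1, req=0, val (λ-bound)=1
order of uses: env, val
typing: ill-typed: can't apply a value of type B
per-discipline verdicts: ordered ✗; linear ✗; affine ✗; relevant ✗; unrestricted ✗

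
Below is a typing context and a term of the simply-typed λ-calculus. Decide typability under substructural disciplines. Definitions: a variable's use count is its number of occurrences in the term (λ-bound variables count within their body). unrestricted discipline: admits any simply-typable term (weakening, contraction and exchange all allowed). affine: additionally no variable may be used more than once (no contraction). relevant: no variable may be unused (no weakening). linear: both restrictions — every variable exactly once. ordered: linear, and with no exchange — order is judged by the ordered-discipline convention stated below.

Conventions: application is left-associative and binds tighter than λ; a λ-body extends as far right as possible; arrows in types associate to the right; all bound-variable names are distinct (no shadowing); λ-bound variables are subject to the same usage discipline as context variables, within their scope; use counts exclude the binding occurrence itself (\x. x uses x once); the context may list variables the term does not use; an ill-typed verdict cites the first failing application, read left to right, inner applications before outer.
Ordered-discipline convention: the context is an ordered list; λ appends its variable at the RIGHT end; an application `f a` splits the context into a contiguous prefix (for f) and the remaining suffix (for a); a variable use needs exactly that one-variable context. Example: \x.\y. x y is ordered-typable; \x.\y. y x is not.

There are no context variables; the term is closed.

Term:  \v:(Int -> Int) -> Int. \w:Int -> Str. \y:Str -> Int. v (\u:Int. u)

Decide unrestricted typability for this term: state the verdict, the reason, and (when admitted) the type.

yes — simply typable at ((Int -> Int) -> Int) -> (Int -> Str) -> (Str -> Int) -> Int; W, C, E all held; term : ((Int -> Int) -> Int) -> (Int -> Str) -> (Str -> Int) -> Int
usage: v (λ-bound)=1; w (λ-bound)=0; y (λ-bound)=0; u (λ-bound)=1
uses in reading order: v, u
typing: well-typed at ((Int -> Int) -> Int) -> (Int -> Str) -> (Str -> Int) -> Int
summary: ordered ✗; linear ✗; affine ✓; relevant ✗; unrestricted ✓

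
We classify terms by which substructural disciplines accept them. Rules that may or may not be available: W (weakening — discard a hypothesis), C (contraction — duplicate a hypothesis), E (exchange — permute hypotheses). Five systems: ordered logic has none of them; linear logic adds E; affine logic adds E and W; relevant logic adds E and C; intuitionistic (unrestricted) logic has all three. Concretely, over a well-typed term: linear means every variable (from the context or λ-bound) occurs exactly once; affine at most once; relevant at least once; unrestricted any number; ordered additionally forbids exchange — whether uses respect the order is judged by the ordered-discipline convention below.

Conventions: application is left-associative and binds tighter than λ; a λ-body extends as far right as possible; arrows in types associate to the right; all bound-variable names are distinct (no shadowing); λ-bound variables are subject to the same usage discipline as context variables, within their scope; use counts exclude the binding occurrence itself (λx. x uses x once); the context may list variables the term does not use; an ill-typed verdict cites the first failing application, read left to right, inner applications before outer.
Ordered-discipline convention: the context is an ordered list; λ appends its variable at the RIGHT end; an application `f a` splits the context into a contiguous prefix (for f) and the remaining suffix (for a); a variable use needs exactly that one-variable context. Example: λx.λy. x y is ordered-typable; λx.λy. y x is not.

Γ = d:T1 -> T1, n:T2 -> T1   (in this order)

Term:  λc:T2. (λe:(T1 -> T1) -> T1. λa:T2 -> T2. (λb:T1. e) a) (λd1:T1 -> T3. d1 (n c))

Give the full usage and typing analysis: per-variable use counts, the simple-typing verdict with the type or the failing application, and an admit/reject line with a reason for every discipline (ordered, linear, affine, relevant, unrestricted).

variable uses: d: 0; n: 1; c (λ-bound): 1; e (λ-bound): 1; a (λ-bound): 1; b (λ-bound): 0; d1 (λ-bound): 1
order of uses: e, a, d1, n, c
typing: ill-typed: argument of type T2 -> T2 where T1 is required
ordered: ✗ — fails simple typing
linear: ✗ — a type mismatch blocks all five
affine: ✗ — the type mismatch rejects it
relevant: ✗ — not simply typable
unrestricted: ✗ — fails simple typing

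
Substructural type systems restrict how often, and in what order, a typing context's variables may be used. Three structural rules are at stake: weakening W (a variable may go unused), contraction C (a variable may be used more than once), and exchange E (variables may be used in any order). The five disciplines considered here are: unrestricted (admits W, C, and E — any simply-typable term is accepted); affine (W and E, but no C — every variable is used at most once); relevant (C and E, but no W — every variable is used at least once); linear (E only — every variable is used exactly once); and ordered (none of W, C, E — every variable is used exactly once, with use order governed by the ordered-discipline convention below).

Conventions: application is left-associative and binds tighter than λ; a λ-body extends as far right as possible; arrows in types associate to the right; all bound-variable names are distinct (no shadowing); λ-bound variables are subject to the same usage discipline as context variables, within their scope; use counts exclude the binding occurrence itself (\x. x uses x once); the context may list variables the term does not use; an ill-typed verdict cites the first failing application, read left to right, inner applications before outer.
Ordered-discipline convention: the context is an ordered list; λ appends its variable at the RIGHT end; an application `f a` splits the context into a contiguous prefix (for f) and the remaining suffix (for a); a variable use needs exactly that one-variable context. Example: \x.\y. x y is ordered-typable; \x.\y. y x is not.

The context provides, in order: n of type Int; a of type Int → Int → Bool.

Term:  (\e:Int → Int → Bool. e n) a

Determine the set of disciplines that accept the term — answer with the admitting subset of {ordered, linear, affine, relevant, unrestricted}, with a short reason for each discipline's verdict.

admitting disciplines: linear, affine, relevant, unrestricted
variable uses: n ×1; a ×1; e (λ-bound) ×1
left-to-right use order: e, n, a
typing: ✓ — Int → Bool
ordered ✗ (needs exchange: uses follow e, n, a)
linear ✓ (n, a, e: one use apiece)
affine ✓ (at most one use each (n, a, e))
relevant ✓ (n, a, e: all used, weakening unneeded)
unrestricted ✓ (typability at Int → Bool is all that's needed)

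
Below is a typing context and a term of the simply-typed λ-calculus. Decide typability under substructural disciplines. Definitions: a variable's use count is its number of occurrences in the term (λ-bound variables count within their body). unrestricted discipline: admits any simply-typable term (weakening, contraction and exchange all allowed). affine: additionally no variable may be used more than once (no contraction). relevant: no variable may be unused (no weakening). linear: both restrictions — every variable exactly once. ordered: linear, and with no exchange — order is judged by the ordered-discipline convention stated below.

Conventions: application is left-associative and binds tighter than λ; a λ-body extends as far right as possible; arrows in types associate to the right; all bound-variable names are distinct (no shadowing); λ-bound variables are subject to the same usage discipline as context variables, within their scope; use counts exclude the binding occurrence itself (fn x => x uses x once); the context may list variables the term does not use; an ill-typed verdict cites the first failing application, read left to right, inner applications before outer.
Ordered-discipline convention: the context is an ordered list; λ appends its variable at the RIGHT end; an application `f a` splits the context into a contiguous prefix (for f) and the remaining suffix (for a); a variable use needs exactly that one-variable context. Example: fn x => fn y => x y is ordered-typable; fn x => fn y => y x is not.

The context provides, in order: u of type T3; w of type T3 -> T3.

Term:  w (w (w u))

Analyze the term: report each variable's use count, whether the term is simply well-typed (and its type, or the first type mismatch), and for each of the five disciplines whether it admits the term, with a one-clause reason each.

counts: u: 1×, w: 3×
uses in reading order: w, w, w, u
typing: well-typed at T3
ordered: ✗, repeated use of w ×3
linear: ✗, repeated use of w ×3
affine: ✗, repeated use of w ×3
relevant: ✓, at least one use each (u, w)
unrestricted: ✓, typability at T3 is all that's needed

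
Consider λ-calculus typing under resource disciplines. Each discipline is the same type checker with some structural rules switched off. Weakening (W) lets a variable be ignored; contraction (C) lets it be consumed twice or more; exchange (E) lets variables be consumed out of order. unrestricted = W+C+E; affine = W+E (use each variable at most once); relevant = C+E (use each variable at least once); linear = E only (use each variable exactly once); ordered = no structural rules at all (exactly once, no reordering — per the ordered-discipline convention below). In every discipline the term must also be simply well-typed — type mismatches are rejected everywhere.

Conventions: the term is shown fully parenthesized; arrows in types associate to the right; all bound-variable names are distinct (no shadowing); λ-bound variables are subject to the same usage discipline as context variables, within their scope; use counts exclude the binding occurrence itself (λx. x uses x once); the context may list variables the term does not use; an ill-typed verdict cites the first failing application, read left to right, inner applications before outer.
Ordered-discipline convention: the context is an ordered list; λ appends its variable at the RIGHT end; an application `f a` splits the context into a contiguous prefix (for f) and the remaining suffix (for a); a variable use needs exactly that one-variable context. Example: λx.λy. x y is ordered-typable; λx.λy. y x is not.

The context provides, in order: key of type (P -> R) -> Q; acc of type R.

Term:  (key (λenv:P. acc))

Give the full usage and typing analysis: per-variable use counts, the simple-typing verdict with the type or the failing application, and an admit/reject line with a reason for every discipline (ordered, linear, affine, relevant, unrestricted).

usage: key=1; acc=1; env (bound)=0
use order (left to right): key, acc
typing: well-typed — term : Q
ordered: ✗ — env left unused
linear: ✗ — env left unused
affine: ✓ — at most one use each (key, acc, env)
relevant: ✗ — env left unused
unrestricted: ✓ — type-checks (Q) and nothing is barred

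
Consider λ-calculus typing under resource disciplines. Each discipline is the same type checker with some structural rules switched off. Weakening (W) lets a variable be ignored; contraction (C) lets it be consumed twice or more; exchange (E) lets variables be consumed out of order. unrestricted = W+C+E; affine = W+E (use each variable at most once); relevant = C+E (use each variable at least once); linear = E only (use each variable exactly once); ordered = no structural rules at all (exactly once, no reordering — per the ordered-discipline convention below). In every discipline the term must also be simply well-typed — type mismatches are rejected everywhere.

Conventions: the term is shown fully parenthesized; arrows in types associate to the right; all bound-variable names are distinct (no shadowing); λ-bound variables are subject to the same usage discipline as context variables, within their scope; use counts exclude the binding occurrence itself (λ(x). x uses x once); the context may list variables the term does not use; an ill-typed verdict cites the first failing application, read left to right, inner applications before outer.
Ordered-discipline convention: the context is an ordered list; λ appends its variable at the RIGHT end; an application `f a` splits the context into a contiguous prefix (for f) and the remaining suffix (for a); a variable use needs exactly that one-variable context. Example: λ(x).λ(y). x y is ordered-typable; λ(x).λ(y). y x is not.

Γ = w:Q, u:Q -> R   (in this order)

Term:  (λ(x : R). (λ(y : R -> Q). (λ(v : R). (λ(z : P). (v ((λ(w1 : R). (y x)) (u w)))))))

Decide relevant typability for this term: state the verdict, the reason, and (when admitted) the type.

no — fails simple typing
usage: w: 1×; u: 1×; x (bound): 1×; y (bound): 1×; v (bound): 1×; z (bound): 0×; w1 (bound): 0×
uses in reading order: v, y, x, u, w
typing: ill-typed: applying a non-function (R)
all disciplines: ordered ✗, linear ✗, affine ✗, relevant ✗, unrestricted ✗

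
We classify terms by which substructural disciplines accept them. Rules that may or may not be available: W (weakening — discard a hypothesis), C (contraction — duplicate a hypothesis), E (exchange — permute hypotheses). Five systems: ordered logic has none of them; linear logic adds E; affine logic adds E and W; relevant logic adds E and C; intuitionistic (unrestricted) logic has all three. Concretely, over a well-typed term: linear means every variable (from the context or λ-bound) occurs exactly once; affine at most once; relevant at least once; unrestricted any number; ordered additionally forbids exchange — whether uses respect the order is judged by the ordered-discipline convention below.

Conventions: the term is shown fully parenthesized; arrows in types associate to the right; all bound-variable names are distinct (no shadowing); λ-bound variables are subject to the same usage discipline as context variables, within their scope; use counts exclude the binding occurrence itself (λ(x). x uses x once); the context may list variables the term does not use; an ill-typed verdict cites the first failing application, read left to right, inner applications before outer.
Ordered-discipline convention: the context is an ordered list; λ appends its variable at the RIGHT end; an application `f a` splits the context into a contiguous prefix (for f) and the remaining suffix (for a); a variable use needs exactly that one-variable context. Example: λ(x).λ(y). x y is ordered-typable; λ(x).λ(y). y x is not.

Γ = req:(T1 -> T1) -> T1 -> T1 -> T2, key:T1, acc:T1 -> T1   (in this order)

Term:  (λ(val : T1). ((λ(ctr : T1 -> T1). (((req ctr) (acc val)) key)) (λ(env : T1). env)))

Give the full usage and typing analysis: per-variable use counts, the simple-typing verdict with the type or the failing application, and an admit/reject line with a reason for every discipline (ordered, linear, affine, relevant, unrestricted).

counts: req: 1×, key: 1×, acc: 1×, val (bound): 1×, ctr (bound): 1×, env (bound): 1×
uses in reading order: req, ctr, acc, val, key, env
typing: the term checks, with type T1 -> T2
ordered ✗ (needs exchange: uses follow req, ctr, acc, val, key, env)
linear ✓ (exactly-once usage across req, key, acc, val, ctr, env)
affine ✓ (req, key, acc, val, ctr, env: no repeats, contraction unneeded)
relevant ✓ (at least one use each (req, key, acc, val, ctr, env))
unrestricted ✓ (typability at T1 -> T2 is all that's needed)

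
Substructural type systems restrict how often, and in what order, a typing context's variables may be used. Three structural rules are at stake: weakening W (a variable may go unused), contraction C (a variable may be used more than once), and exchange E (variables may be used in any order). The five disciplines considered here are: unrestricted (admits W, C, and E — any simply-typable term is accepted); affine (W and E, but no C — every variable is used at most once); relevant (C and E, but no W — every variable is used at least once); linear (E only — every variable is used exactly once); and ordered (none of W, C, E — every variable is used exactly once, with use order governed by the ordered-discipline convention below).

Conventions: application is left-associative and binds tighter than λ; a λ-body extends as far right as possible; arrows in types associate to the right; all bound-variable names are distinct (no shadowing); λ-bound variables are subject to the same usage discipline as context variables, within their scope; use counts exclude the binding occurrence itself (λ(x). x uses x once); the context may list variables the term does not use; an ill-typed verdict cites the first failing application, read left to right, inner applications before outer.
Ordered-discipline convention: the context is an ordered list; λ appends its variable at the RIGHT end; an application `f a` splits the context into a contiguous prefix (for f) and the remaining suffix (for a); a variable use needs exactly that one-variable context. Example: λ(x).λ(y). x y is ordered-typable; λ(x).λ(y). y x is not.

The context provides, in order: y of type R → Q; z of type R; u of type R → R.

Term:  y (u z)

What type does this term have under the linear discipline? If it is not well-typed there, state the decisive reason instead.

term : Q
counts: y ×1; z ×1; u ×1
left-to-right use order: y, u, z
typing: well-typed at Q
per-discipline verdicts: ordered ✗ · linear ✓ · affine ✓ · relevant ✓ · unrestricted ✓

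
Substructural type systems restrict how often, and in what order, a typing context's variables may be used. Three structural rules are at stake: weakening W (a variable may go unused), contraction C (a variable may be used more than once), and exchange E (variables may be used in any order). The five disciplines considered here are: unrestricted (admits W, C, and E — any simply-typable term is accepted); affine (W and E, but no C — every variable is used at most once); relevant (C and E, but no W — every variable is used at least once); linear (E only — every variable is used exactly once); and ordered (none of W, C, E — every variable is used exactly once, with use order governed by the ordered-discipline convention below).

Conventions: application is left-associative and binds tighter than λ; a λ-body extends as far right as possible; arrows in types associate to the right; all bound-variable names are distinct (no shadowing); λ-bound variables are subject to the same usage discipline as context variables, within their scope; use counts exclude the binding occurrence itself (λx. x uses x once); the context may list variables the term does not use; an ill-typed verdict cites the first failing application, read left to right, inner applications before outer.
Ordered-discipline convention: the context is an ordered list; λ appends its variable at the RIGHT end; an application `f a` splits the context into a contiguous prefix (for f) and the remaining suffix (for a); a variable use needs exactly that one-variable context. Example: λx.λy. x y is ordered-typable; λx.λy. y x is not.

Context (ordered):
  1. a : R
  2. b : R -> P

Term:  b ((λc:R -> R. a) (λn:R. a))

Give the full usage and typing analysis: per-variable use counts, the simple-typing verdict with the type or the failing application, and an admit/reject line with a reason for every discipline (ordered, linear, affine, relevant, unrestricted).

counts: a ×2; b ×1; c (bound) ×0; n (bound) ×0
order of uses: b, a, a
typing: well-typed at P
ordered: ✗ — uses contraction: a ×2; c, n never used (weakening)
linear: ✗ — uses contraction: a ×2; c, n never used (weakening)
affine: ✗ — uses contraction: a ×2
relevant: ✗ — c, n never used (weakening)
unrestricted: ✓ — well-typed at P; no restrictions here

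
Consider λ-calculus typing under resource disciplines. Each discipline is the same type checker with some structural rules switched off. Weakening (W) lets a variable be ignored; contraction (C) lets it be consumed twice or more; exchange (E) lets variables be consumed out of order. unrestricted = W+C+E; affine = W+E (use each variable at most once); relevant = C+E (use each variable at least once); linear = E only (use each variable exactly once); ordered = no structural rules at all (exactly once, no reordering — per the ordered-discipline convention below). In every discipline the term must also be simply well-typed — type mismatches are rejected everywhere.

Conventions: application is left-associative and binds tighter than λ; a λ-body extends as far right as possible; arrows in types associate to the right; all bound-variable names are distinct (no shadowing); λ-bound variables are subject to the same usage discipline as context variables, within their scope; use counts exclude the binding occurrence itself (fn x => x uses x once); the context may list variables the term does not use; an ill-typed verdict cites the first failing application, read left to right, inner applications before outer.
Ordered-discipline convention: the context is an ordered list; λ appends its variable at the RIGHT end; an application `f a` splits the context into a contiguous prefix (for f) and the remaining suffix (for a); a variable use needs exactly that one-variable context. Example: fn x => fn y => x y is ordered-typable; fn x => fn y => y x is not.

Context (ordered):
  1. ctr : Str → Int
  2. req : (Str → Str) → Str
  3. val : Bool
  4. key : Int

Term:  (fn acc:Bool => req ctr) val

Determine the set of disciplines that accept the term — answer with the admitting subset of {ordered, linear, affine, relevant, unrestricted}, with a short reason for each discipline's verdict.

admitting disciplines: none
variable uses: ctr: 1; req: 1; val: 1; key: 0; acc (λ-bound): 0
order of uses: req, ctr, val
typing: ill-typed: argument of type Str → Int where Str → Str is required
ordered: ✗, the type mismatch rejects it
linear: ✗, not simply typable
affine: ✗, fails simple typing
relevant: ✗, a type mismatch blocks all five
unrestricted: ✗, the type mismatch rejects it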